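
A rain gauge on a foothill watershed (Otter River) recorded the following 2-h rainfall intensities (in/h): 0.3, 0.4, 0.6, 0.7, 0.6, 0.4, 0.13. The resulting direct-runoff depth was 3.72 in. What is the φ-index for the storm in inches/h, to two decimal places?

φ ≈ 0.19 in/h

Only the 6 blocks with intensity above φ contribute runoff: 0.3, 0.4, 0.6, 0.7, 0.6, 0.4 in/h.
Σ(I−φ)·Δt = d  ⇒  (0.3+0.4+0.6+0.7+0.6+0.4 − 6φ)·2 = 3.72
φ = (3.000 − 3.72/2) / 6 = 0.19 in/h.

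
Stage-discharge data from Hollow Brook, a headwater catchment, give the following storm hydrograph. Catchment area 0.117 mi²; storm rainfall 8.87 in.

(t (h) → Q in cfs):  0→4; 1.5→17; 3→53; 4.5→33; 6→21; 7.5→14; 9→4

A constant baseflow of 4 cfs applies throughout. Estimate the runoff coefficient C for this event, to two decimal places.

ΣQ_DR = 118.0 cfs; V = ΣQ_DR·Δt = 6.372 × 10^5 ft³.
Runoff depth d = V / A = 2.344 in.
C = d / P = 2.344 / 8.87 = 0.26.

C ≈ 0.26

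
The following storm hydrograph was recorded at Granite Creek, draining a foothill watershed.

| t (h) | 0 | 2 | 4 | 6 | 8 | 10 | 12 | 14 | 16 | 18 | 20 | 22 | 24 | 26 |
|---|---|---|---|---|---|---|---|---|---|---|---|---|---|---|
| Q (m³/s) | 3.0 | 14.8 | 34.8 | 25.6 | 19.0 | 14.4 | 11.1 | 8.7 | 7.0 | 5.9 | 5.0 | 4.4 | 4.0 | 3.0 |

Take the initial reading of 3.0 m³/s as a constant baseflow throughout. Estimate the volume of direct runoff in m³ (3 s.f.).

V ≈ 8.55 × 10^5 m³

Direct-runoff ordinates (Q − Q_b): 0.0, 11.8, 31.8, 22.6, 16.0, 11.4, 8.1, 5.7, 4.0, 2.9, 2.0, 1.4, 1.0, 0.0 m³/s.
ΣQ_DR = 118.7 m³/s.
With Δt = 2 h = 7200 s, V = ΣQ_DR · Δt = 118.7 × 7200 = 8.55 × 10^5 m³.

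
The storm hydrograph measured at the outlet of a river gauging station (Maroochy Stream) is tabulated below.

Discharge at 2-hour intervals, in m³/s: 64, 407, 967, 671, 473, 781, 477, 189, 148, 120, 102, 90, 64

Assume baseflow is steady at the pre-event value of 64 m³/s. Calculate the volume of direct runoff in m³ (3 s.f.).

Direct-runoff ordinates (Q − Q_b): 0.0, 343.0, 903.0, 607.0, 409.0, 717.0, 413.0, 125.0, 84.0, 56.0, 38.0, 26.0, 0.0 m³/s.
ΣQ_DR = 3721 m³/s.
With Δt = 2 h = 7200 s, V = ΣQ_DR · Δt = 3721 × 7200 = 2.68 × 10^7 m³.

V ≈ 2.68 × 10^7 m³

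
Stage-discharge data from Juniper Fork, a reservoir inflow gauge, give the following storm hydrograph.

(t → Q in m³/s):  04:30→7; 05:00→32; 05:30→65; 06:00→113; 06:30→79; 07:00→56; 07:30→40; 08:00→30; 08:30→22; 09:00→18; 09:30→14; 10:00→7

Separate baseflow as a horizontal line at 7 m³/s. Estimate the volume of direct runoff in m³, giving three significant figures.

V ≈ 7.18 × 10^5 m³

Direct-runoff ordinates (Q − Q_b): 0.0, 25.0, 58.0, 106.0, 72.0, 49.0, 33.0, 23.0, 15.0, 11.0, 7.0, 0.0 m³/s.
ΣQ_DR = 399.0 m³/s.
With Δt = 0.5 h = 1800 s, V = ΣQ_DR · Δt = 399.0 × 1800 = 7.18 × 10^5 m³.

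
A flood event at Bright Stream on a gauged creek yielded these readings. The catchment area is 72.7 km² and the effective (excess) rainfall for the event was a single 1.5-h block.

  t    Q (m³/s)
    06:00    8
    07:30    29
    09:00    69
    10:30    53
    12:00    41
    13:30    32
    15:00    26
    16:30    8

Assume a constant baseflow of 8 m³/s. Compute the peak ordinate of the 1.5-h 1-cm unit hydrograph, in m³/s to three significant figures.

U_p ≈ 40.7 m³/s

Direct runoff: 0.0, 21.0, 61.0, 45.0, 33.0, 24.0, 18.0, 0.0 m³/s; ΣQ_DR = 202.0 m³/s, peak = 61.0 m³/s.
Runoff depth d = ΣQ_DR·Δt / A = 202.0 × 5400 / (72.7 km²) = 15.00 mm.
The 1-cm UH is the DRH scaled by (10 mm)/d, so U_p = 61.0 × 10/15.00 = 40.7 m³/s.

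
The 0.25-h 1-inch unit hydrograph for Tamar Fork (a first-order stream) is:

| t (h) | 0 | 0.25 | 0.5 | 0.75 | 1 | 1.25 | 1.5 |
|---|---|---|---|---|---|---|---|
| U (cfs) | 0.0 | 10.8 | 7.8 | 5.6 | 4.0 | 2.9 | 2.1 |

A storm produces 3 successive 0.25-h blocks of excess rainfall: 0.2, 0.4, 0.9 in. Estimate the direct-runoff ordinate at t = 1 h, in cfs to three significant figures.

By discrete convolution, Q_j = Σ (P_i / 1 in) · U_{j−i}.
At t = 1 h (j=4): Q = (0.2/1)·4.0 + (0.4/1)·5.6 + (0.9/1)·7.8 = 10.1 cfs.

Q ≈ 10.1 cfs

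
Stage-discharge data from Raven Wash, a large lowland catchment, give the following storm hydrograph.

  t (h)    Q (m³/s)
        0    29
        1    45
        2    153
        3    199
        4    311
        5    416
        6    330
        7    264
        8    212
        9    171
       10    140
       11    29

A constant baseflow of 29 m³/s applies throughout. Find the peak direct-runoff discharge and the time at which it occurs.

Q_p = 387.0 m³/s at t = 5 h

Subtracting baseflow gives direct-runoff ordinates: 0.0, 16.0, 124.0, 170.0, 282.0, 387.0, 301.0, 235.0, 183.0, 142.0, 111.0, 0.0 m³/s.
The maximum is 387.0 m³/s, occurring at the reading for t = 5 h.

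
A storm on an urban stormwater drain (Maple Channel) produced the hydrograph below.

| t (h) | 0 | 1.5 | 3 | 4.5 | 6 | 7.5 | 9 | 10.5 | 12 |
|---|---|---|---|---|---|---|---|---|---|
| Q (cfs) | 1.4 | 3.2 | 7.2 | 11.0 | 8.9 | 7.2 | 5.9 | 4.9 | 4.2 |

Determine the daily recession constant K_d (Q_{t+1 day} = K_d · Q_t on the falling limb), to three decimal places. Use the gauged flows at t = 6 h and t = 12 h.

Between t = 6 h and t = 12 h the flow falls from 8.9 to 4.2 cfs over 4×1.5 h = 6 h.
Per-interval ratio K = (4.2/8.9)^(1/4) = 0.8288; K_d = K^(24/1.5) = 0.050.

K_d ≈ 0.050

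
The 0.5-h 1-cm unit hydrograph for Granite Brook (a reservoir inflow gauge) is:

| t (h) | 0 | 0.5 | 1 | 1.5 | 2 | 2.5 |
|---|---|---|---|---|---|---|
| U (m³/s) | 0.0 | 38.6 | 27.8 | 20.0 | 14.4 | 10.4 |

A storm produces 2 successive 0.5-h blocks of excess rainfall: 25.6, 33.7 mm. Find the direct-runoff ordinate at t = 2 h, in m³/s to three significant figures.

Q ≈ 104 m³/s

By discrete convolution, Q_j = Σ (P_i / 10 mm) · U_{j−i}.
At t = 2 h (j=4): Q = (25.6/10)·14.4 + (33.7/10)·20.0 = 104 m³/s.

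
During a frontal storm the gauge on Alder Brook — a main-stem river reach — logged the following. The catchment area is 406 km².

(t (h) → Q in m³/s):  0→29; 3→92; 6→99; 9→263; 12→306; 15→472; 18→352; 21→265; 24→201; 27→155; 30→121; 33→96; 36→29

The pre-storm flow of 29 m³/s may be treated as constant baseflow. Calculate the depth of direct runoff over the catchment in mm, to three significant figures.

d ≈ 55.9 mm

Direct runoff: 0.0, 63.0, 70.0, 234.0, 277.0, 443.0, 323.0, 236.0, 172.0, 126.0, 92.0, 67.0, 0.0 m³/s; ΣQ_DR = 2103 m³/s.
V = ΣQ_DR · Δt = 2103 × 10800 s = 2.271 × 10^7 m³.
Over A = 406 km², depth = V / A = 55.9 mm.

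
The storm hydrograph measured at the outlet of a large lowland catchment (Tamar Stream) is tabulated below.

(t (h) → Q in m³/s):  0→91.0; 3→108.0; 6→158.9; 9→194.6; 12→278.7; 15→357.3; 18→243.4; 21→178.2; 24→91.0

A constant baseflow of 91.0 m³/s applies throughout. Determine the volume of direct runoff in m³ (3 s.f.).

Direct-runoff ordinates (Q − Q_b): 0.0, 17.0, 67.9, 103.6, 187.7, 266.3, 152.4, 87.2, 0.0 m³/s.
ΣQ_DR = 882.1 m³/s.
With Δt = 3 h = 10800 s, V = ΣQ_DR · Δt = 882.1 × 10800 = 9.53 × 10^6 m³.

V ≈ 9.53 × 10^6 m³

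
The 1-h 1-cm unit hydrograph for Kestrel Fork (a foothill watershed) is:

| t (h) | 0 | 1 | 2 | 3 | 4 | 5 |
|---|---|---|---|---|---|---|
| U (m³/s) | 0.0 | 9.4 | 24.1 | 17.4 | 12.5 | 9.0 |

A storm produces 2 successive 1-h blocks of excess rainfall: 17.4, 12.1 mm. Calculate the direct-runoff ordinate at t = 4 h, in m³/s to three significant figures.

Q ≈ 42.8 m³/s

By discrete convolution, Q_j = Σ (P_i / 10 mm) · U_{j−i}.
At t = 4 h (j=4): Q = (17.4/10)·12.5 + (12.1/10)·17.4 = 42.8 m³/s.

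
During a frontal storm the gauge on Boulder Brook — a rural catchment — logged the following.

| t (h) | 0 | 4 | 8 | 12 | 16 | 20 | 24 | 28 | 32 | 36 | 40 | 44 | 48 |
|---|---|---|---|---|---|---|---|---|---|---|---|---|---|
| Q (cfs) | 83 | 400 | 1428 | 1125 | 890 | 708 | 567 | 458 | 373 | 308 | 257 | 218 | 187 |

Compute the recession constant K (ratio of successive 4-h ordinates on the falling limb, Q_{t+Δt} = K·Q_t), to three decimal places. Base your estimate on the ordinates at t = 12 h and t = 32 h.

Using the recession-limb readings at t = 12 h and t = 32 h: Q falls from 1125 to 373 cfs over 5 intervals.
K = (Q₂/Q₁)^(1/5) = (373/1125)^(1/5) = 0.802.

K ≈ 0.802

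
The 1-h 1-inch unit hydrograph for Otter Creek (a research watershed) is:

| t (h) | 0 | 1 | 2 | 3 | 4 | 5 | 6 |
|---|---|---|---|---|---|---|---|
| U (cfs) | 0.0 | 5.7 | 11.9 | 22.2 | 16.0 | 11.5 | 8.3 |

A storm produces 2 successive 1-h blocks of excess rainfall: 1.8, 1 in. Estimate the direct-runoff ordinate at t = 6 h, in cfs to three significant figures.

By discrete convolution, Q_j = Σ (P_i / 1 in) · U_{j−i}.
At t = 6 h (j=6): Q = (1.8/1)·8.3 + (1/1)·11.5 = 26.4 cfs.

Q ≈ 26.4 cfs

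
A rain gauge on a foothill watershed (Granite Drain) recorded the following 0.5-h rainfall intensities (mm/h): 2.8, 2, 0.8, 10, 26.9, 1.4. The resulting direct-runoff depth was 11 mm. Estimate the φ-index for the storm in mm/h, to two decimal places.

Only the 2 blocks with intensity above φ contribute runoff: 10, 26.9 mm/h.
Σ(I−φ)·Δt = d  ⇒  (10+26.9 − 2φ)·0.5 = 11
φ = (36.90 − 11/0.5) / 2 = 7.45 mm/h.

φ ≈ 7.45 mm/h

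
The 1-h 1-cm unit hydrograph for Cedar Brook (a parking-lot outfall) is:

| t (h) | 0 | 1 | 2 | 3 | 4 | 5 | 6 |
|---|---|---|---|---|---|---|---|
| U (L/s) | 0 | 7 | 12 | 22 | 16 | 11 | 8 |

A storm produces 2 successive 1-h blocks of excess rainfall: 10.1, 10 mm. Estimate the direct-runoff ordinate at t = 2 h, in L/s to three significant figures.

Q ≈ 19.1 L/s

By discrete convolution, Q_j = Σ (P_i / 10 mm) · U_{j−i}.
At t = 2 h (j=2): Q = (10.1/10)·12 + (10/10)·7 = 19.1 L/s.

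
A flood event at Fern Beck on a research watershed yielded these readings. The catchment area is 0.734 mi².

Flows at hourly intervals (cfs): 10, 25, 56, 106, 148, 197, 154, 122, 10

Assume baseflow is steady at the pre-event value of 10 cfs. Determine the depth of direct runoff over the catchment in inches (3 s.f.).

Direct runoff: 0.0, 15.0, 46.0, 96.0, 138.0, 187.0, 144.0, 112.0, 0.0 cfs; ΣQ_DR = 738.0 cfs.
V = ΣQ_DR · Δt = 738.0 × 3600 s = 2.657 × 10^6 ft³.
Over A = 0.734 mi², depth = V / A = 1.56 in.

d ≈ 1.56 in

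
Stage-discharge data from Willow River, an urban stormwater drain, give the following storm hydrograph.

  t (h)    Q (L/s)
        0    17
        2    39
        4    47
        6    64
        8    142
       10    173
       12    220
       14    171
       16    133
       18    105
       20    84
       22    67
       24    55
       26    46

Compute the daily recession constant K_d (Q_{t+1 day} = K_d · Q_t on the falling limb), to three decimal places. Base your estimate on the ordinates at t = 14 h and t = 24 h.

K_d ≈ 0.066

Between t = 14 h and t = 24 h the flow falls from 171 to 55 L/s over 5×2 h = 10 h.
Per-interval ratio K = (55/171)^(1/5) = 0.7970; K_d = K^(24/2) = 0.066.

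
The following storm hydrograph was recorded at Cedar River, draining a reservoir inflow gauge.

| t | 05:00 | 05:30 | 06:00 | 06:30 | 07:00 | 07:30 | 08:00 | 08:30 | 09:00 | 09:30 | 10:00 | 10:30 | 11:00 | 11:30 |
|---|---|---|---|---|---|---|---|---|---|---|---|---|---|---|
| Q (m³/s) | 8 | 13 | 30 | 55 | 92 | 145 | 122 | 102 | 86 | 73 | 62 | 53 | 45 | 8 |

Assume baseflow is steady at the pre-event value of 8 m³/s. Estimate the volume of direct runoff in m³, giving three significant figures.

Direct-runoff ordinates (Q − Q_b): 0.0, 5.0, 22.0, 47.0, 84.0, 137.0, 114.0, 94.0, 78.0, 65.0, 54.0, 45.0, 37.0, 0.0 m³/s.
ΣQ_DR = 782.0 m³/s.
With Δt = 0.5 h = 1800 s, V = ΣQ_DR · Δt = 782.0 × 1800 = 1.41 × 10^6 m³.

V ≈ 1.41 × 10^6 m³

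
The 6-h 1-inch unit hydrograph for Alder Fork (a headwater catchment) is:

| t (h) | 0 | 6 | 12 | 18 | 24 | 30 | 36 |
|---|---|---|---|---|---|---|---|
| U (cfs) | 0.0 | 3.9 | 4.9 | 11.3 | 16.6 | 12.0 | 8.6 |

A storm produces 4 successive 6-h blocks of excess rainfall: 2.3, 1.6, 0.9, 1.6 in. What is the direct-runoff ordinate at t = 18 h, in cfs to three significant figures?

By discrete convolution, Q_j = Σ (P_i / 1 in) · U_{j−i}.
At t = 18 h (j=3): Q = (2.3/1)·11.3 + (1.6/1)·4.9 + (0.9/1)·3.9 + (1.6/1)·0.0 = 37.3 cfs.

Q ≈ 37.3 cfs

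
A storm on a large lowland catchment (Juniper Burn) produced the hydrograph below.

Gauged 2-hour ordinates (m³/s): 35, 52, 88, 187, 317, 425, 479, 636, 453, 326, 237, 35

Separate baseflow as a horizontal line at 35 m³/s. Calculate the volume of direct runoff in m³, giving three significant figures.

Direct-runoff ordinates (Q − Q_b): 0.0, 17.0, 53.0, 152.0, 282.0, 390.0, 444.0, 601.0, 418.0, 291.0, 202.0, 0.0 m³/s.
ΣQ_DR = 2850 m³/s.
With Δt = 2 h = 7200 s, V = ΣQ_DR · Δt = 2850 × 7200 = 2.05 × 10^7 m³.

V ≈ 2.05 × 10^7 m³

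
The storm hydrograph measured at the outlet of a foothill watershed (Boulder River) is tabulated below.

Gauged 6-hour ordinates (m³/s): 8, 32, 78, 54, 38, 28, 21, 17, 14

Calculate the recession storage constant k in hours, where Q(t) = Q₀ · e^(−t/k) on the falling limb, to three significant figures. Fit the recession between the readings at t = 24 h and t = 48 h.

On the falling limb, Q drops from 38 to 14 m³/s between t = 24 h and t = 48 h (Δt = 24 h).
k = −Δt / ln(Q₂/Q₁) = −24 / ln(14/38) = 24.0 h.

k ≈ 24.0 h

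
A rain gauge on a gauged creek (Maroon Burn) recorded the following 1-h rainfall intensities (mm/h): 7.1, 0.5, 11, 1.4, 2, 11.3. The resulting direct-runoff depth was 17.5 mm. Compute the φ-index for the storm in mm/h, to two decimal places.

φ ≈ 3.97 mm/h

Only the 3 blocks with intensity above φ contribute runoff: 7.1, 11, 11.3 mm/h.
Σ(I−φ)·Δt = d  ⇒  (7.1+11+11.3 − 3φ)·1 = 17.5
φ = (29.40 − 17.5/1) / 3 = 3.97 mm/h.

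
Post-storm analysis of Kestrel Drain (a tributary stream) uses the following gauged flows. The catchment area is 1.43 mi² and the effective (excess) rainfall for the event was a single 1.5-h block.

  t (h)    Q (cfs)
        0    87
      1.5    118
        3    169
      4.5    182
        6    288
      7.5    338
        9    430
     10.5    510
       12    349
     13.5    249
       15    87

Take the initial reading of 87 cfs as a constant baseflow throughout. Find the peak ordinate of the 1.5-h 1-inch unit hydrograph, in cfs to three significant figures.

U_p ≈ 141 cfs

Direct runoff: 0.0, 31.0, 82.0, 95.0, 201.0, 251.0, 343.0, 423.0, 262.0, 162.0, 0.0 cfs; ΣQ_DR = 1850 cfs, peak = 423.0 cfs.
Runoff depth d = ΣQ_DR·Δt / A = 1850 × 5400 / (1.43 mi²) = 3.007 in.
The 1-inch UH is the DRH scaled by (1 in)/d, so U_p = 423.0 × 1/3.007 = 141 cfs.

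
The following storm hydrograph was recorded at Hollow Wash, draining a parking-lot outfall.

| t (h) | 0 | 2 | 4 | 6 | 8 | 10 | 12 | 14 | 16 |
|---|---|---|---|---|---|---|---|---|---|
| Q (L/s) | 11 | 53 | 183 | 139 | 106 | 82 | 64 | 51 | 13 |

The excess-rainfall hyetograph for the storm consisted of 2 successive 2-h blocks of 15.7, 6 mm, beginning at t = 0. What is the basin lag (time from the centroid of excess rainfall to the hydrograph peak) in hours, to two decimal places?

Centroid of excess rainfall: t_c = Σ P_i·t̄_i / ΣP_i = 1.5530 h (block centres at 1, 3 h).
Hydrograph peak occurs at t = 4 h, so basin lag t_L = 4 − 1.5530 = 2.45 h.

t_L ≈ 2.45 h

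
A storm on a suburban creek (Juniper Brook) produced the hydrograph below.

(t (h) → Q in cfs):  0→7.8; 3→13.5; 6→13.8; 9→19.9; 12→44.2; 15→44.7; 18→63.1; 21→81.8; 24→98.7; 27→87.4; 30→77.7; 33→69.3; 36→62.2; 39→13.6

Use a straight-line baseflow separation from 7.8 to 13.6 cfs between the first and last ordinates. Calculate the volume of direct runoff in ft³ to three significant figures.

Direct-runoff ordinates (Q − Q_b): 0.00, 5.25, 5.11, 10.76, 34.62, 34.67, 52.62, 70.88, 87.33, 75.58, 65.44, 56.59, 49.05, 0.00 cfs.
ΣQ_DR = 547.9 cfs.
With Δt = 3 h = 10800 s, V = ΣQ_DR · Δt = 547.9 × 10800 = 5.92 × 10^6 ft³.

V ≈ 5.92 × 10^6 ft³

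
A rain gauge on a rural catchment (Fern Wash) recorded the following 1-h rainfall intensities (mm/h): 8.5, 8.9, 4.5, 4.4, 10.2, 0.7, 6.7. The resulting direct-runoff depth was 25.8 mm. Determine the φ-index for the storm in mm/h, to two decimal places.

Only the 6 blocks with intensity above φ contribute runoff: 8.5, 8.9, 4.5, 4.4, 10.2, 6.7 mm/h.
Σ(I−φ)·Δt = d  ⇒  (8.5+8.9+4.5+4.4+10.2+6.7 − 6φ)·1 = 25.8
φ = (43.20 − 25.8/1) / 6 = 2.90 mm/h.

φ ≈ 2.90 mm/h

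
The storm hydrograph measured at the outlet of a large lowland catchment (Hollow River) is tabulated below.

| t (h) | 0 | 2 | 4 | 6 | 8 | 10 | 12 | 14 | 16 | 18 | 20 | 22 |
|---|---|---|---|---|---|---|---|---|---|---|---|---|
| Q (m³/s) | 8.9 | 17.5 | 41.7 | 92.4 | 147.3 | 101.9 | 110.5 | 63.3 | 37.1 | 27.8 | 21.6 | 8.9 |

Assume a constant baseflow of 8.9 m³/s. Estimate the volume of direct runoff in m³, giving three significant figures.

Direct-runoff ordinates (Q − Q_b): 0.0, 8.6, 32.8, 83.5, 138.4, 93.0, 101.6, 54.4, 28.2, 18.9, 12.7, 0.0 m³/s.
ΣQ_DR = 572.1 m³/s.
With Δt = 2 h = 7200 s, V = ΣQ_DR · Δt = 572.1 × 7200 = 4.12 × 10^6 m³.

V ≈ 4.12 × 10^6 m³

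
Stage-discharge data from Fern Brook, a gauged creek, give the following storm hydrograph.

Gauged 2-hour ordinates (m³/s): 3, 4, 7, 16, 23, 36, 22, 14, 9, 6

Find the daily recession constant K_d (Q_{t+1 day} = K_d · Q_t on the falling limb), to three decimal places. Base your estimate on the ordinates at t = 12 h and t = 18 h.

K_d ≈ 0.006

Between t = 12 h and t = 18 h the flow falls from 22 to 6 m³/s over 3×2 h = 6 h.
Per-interval ratio K = (6/22)^(1/3) = 0.6485; K_d = K^(24/2) = 0.006.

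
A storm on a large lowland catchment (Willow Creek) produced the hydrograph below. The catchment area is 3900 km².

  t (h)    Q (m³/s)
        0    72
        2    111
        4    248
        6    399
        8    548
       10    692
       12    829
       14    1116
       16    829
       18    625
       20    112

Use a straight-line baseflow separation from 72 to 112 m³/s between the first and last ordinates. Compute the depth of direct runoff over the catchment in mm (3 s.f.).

d ≈ 8.44 mm

Direct runoff: 0.00, 35.00, 168.00, 315.00, 460.00, 600.00, 733.00, 1016.00, 725.00, 517.00, 0.00 m³/s; ΣQ_DR = 4569 m³/s.
V = ΣQ_DR · Δt = 4569 × 7200 s = 3.290 × 10^7 m³.
Over A = 3900 km², depth = V / A = 8.44 mm.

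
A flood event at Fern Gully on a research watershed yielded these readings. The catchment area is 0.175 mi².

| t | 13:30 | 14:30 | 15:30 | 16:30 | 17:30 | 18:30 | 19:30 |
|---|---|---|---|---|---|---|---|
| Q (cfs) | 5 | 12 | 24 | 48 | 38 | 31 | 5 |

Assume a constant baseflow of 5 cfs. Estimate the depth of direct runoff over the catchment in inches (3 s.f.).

d ≈ 1.13 in

Direct runoff: 0.0, 7.0, 19.0, 43.0, 33.0, 26.0, 0.0 cfs; ΣQ_DR = 128.0 cfs.
V = ΣQ_DR · Δt = 128.0 × 3600 s = 4.608 × 10^5 ft³.
Over A = 0.175 mi², depth = V / A = 1.13 in.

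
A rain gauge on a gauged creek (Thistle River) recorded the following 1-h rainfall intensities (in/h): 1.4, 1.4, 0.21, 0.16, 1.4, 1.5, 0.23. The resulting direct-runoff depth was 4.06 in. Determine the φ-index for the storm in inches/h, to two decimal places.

Only the 4 blocks with intensity above φ contribute runoff: 1.4, 1.4, 1.4, 1.5 in/h.
Σ(I−φ)·Δt = d  ⇒  (1.4+1.4+1.4+1.5 − 4φ)·1 = 4.06
φ = (5.700 − 4.06/1) / 4 = 0.41 in/h.

φ ≈ 0.41 in/h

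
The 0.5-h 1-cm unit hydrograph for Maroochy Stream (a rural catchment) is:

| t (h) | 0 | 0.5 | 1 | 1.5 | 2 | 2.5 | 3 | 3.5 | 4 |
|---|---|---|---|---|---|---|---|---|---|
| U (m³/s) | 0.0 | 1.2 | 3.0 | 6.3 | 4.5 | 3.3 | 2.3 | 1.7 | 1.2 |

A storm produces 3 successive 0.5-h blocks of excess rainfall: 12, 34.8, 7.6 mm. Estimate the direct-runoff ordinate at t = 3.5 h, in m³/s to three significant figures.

Q ≈ 12.6 m³/s

By discrete convolution, Q_j = Σ (P_i / 10 mm) · U_{j−i}.
At t = 3.5 h (j=7): Q = (12/10)·1.7 + (34.8/10)·2.3 + (7.6/10)·3.3 = 12.6 m³/s.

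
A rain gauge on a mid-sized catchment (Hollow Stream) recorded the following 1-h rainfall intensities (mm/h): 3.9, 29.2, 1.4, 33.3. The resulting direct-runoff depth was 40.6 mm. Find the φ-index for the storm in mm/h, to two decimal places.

φ ≈ 10.95 mm/h

Only the 2 blocks with intensity above φ contribute runoff: 29.2, 33.3 mm/h.
Σ(I−φ)·Δt = d  ⇒  (29.2+33.3 − 2φ)·1 = 40.6
φ = (62.50 − 40.6/1) / 2 = 10.95 mm/h.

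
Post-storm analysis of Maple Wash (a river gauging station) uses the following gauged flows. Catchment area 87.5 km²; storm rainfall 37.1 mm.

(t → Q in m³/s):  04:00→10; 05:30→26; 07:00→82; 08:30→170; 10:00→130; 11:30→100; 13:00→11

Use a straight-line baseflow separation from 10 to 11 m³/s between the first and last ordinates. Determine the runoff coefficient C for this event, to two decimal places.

ΣQ_DR = 455.5 m³/s; V = ΣQ_DR·Δt = 2.460 × 10^6 m³.
Runoff depth d = V / A = 28.11 mm.
C = d / P = 28.11 / 37.1 = 0.76.

C ≈ 0.76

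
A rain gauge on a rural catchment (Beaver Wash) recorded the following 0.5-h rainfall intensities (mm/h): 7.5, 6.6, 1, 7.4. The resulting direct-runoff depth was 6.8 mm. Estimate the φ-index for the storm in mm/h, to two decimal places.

Only the 3 blocks with intensity above φ contribute runoff: 7.5, 6.6, 7.4 mm/h.
Σ(I−φ)·Δt = d  ⇒  (7.5+6.6+7.4 − 3φ)·0.5 = 6.8
φ = (21.50 − 6.8/0.5) / 3 = 2.63 mm/h.

φ ≈ 2.63 mm/h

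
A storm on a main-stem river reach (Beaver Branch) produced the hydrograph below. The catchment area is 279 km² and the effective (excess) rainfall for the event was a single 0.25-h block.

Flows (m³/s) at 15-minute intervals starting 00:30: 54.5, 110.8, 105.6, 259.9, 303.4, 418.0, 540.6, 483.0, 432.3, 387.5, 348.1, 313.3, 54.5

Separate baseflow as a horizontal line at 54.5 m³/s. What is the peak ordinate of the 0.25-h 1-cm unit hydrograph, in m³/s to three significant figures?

U_p ≈ 486 m³/s

Direct runoff: 0.0, 56.3, 51.1, 205.4, 248.9, 363.5, 486.1, 428.5, 377.8, 333.0, 293.6, 258.8, 0.0 m³/s; ΣQ_DR = 3103 m³/s, peak = 486.1 m³/s.
Runoff depth d = ΣQ_DR·Δt / A = 3103 × 900 / (279 km²) = 10.01 mm.
The 1-cm UH is the DRH scaled by (10 mm)/d, so U_p = 486.1 × 10/10.01 = 486 m³/s.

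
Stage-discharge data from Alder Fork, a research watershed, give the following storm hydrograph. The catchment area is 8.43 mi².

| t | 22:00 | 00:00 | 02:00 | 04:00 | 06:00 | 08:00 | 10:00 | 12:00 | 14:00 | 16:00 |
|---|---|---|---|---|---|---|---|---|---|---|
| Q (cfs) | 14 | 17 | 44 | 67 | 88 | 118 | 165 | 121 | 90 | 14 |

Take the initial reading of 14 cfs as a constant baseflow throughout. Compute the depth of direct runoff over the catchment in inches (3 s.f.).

Direct runoff: 0.0, 3.0, 30.0, 53.0, 74.0, 104.0, 151.0, 107.0, 76.0, 0.0 cfs; ΣQ_DR = 598.0 cfs.
V = ΣQ_DR · Δt = 598.0 × 7200 s = 4.306 × 10^6 ft³.
Over A = 8.43 mi², depth = V / A = 0.220 in.

d ≈ 0.220 in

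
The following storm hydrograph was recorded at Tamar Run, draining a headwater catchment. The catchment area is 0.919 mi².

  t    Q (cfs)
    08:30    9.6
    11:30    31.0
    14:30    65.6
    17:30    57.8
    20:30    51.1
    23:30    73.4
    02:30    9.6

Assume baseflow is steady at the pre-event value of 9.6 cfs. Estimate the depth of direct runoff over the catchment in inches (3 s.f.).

Direct runoff: 0.0, 21.4, 56.0, 48.2, 41.5, 63.8, 0.0 cfs; ΣQ_DR = 230.9 cfs.
V = ΣQ_DR · Δt = 230.9 × 10800 s = 2.494 × 10^6 ft³.
Over A = 0.919 mi², depth = V / A = 1.17 in.

d ≈ 1.17 in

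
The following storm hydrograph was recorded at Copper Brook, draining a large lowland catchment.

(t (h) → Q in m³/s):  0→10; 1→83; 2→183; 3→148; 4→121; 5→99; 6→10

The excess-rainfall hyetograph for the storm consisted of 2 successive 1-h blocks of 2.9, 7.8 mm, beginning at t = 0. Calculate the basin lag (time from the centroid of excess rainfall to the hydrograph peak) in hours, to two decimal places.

t_L ≈ 0.77 h

Centroid of excess rainfall: t_c = Σ P_i·t̄_i / ΣP_i = 1.2290 h (block centres at 0.5, 1.5 h).
Hydrograph peak occurs at t = 2 h, so basin lag t_L = 2 − 1.2290 = 0.77 h.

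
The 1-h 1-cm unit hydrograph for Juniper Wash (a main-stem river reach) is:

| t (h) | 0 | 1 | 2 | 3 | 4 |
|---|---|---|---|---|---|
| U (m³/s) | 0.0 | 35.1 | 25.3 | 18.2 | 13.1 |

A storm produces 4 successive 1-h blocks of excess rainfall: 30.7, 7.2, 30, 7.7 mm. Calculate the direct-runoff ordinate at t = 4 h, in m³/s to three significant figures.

By discrete convolution, Q_j = Σ (P_i / 10 mm) · U_{j−i}.
At t = 4 h (j=4): Q = (30.7/10)·13.1 + (7.2/10)·18.2 + (30/10)·25.3 + (7.7/10)·35.1 = 156 m³/s.

Q ≈ 156 m³/s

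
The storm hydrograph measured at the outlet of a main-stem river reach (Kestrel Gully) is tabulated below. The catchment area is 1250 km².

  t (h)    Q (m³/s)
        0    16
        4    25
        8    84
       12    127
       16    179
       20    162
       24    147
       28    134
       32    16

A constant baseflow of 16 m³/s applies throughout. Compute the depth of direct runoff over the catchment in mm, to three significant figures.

d ≈ 8.59 mm

Direct runoff: 0.0, 9.0, 68.0, 111.0, 163.0, 146.0, 131.0, 118.0, 0.0 m³/s; ΣQ_DR = 746.0 m³/s.
V = ΣQ_DR · Δt = 746.0 × 14400 s = 1.074 × 10^7 m³.
Over A = 1250 km², depth = V / A = 8.59 mm.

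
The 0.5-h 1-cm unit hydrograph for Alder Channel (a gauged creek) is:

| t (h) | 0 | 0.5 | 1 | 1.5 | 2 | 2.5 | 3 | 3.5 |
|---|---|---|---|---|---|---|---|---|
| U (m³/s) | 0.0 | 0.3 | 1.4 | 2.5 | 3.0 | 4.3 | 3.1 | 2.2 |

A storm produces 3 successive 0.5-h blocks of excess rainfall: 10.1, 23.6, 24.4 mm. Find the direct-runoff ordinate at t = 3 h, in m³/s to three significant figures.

Q ≈ 20.6 m³/s

By discrete convolution, Q_j = Σ (P_i / 10 mm) · U_{j−i}.
At t = 3 h (j=6): Q = (10.1/10)·3.1 + (23.6/10)·4.3 + (24.4/10)·3.0 = 20.6 m³/s.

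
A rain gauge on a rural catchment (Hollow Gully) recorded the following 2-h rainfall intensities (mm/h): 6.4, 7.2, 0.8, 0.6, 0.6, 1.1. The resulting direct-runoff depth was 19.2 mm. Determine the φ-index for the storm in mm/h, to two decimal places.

φ ≈ 2.00 mm/h

Only the 2 blocks with intensity above φ contribute runoff: 6.4, 7.2 mm/h.
Σ(I−φ)·Δt = d  ⇒  (6.4+7.2 − 2φ)·2 = 19.2
φ = (13.60 − 19.2/2) / 2 = 2.00 mm/h.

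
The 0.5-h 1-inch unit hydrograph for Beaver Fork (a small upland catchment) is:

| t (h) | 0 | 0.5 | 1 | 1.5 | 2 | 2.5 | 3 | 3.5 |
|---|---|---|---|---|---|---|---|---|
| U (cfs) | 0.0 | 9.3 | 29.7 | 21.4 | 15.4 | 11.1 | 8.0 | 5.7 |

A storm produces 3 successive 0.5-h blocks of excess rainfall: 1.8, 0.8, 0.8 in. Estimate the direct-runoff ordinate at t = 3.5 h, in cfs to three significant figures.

Q ≈ 25.5 cfs

By discrete convolution, Q_j = Σ (P_i / 1 in) · U_{j−i}.
At t = 3.5 h (j=7): Q = (1.8/1)·5.7 + (0.8/1)·8.0 + (0.8/1)·11.1 = 25.5 cfs.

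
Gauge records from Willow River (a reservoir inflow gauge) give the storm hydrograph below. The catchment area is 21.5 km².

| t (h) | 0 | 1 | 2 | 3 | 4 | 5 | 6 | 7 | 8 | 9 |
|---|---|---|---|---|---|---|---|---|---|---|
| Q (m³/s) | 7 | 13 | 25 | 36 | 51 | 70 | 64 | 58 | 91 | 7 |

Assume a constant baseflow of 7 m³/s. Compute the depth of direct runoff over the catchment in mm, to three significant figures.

d ≈ 58.9 mm

Direct runoff: 0.0, 6.0, 18.0, 29.0, 44.0, 63.0, 57.0, 51.0, 84.0, 0.0 m³/s; ΣQ_DR = 352.0 m³/s.
V = ΣQ_DR · Δt = 352.0 × 3600 s = 1.267 × 10^6 m³.
Over A = 21.5 km², depth = V / A = 58.9 mm.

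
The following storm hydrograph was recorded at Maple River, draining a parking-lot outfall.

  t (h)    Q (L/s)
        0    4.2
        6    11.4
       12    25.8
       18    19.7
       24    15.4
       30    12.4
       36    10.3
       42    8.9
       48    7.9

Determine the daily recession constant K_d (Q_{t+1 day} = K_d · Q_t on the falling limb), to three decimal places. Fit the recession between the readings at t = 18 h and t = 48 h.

Between t = 18 h and t = 48 h the flow falls from 19.7 to 7.9 L/s over 5×6 h = 30 h.
Per-interval ratio K = (7.9/19.7)^(1/5) = 0.8330; K_d = K^(24/6) = 0.481.

K_d ≈ 0.481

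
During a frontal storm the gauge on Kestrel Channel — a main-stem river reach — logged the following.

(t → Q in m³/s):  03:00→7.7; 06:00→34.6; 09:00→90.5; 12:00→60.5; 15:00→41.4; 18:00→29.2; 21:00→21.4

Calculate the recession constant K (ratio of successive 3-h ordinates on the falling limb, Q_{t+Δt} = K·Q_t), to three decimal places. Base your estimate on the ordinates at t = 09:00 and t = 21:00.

Using the recession-limb readings at t = 09:00 and t = 21:00: Q falls from 90.5 to 21.4 m³/s over 4 intervals.
K = (Q₂/Q₁)^(1/4) = (21.4/90.5)^(1/4) = 0.697.

K ≈ 0.697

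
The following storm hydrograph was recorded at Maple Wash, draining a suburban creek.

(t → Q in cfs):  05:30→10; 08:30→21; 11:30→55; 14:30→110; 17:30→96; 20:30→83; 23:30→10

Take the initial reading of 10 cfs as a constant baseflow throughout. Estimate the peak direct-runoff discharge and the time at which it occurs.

Q_p = 100.0 cfs at t = 14:30

Subtracting baseflow gives direct-runoff ordinates: 0.0, 11.0, 45.0, 100.0, 86.0, 73.0, 0.0 cfs.
The maximum is 100.0 cfs, occurring at the reading for t = 14:30.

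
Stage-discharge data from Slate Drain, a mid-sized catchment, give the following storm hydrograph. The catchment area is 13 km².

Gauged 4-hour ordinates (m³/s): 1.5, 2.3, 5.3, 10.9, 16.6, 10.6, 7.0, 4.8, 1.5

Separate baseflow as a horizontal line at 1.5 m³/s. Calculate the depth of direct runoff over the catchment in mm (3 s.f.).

d ≈ 52.1 mm

Direct runoff: 0.0, 0.8, 3.8, 9.4, 15.1, 9.1, 5.5, 3.3, 0.0 m³/s; ΣQ_DR = 47.00 m³/s.
V = ΣQ_DR · Δt = 47.00 × 14400 s = 6.768 × 10^5 m³.
Over A = 13 km², depth = V / A = 52.1 mm.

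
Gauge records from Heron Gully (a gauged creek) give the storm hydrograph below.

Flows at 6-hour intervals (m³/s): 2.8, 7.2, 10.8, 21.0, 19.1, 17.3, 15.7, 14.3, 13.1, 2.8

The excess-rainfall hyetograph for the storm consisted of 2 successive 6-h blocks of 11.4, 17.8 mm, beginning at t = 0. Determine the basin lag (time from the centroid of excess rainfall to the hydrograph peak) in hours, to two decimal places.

Centroid of excess rainfall: t_c = Σ P_i·t̄_i / ΣP_i = 6.6575 h (block centres at 3, 9 h).
Hydrograph peak occurs at t = 18 h, so basin lag t_L = 18 − 6.6575 = 11.34 h.

t_L ≈ 11.34 h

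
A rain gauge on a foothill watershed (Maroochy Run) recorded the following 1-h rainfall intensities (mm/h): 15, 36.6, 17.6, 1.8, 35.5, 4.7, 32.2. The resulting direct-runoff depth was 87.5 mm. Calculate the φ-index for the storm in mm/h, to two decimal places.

Only the 5 blocks with intensity above φ contribute runoff: 15, 36.6, 17.6, 35.5, 32.2 mm/h.
Σ(I−φ)·Δt = d  ⇒  (15+36.6+17.6+35.5+32.2 − 5φ)·1 = 87.5
φ = (136.9 − 87.5/1) / 5 = 9.88 mm/h.

φ ≈ 9.88 mm/h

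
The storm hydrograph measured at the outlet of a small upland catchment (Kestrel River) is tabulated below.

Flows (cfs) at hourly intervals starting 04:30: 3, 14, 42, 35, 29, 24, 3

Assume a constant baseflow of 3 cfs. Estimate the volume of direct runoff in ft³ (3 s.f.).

V ≈ 4.64 × 10^5 ft³

Direct-runoff ordinates (Q − Q_b): 0.0, 11.0, 39.0, 32.0, 26.0, 21.0, 0.0 cfs.
ΣQ_DR = 129.0 cfs.
With Δt = 1 h = 3600 s, V = ΣQ_DR · Δt = 129.0 × 3600 = 4.64 × 10^5 ft³.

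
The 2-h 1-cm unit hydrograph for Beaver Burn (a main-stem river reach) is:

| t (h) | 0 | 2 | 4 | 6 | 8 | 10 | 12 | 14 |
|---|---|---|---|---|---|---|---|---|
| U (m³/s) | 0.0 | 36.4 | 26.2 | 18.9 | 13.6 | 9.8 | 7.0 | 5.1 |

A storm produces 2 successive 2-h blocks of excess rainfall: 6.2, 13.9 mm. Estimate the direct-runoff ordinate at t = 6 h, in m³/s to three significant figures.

By discrete convolution, Q_j = Σ (P_i / 10 mm) · U_{j−i}.
At t = 6 h (j=3): Q = (6.2/10)·18.9 + (13.9/10)·26.2 = 48.1 m³/s.

Q ≈ 48.1 m³/s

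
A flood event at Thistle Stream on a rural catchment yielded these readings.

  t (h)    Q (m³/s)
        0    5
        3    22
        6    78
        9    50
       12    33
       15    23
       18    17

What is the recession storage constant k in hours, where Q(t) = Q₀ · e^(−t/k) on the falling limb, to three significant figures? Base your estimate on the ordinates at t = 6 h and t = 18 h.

k ≈ 7.88 h

On the falling limb, Q drops from 78 to 17 m³/s between t = 6 h and t = 18 h (Δt = 12 h).
k = −Δt / ln(Q₂/Q₁) = −12 / ln(17/78) = 7.88 h.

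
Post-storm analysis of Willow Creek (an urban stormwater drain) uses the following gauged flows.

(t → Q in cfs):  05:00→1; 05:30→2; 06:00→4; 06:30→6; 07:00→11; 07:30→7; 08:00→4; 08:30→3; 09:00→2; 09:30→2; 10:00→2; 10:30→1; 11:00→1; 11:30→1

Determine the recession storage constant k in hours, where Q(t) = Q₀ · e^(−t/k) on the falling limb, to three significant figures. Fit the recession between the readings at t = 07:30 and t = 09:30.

On the falling limb, Q drops from 7 to 2 cfs between t = 07:30 and t = 09:30 (Δt = 2 h).
k = −Δt / ln(Q₂/Q₁) = −2 / ln(2/7) = 1.60 h.

k ≈ 1.60 h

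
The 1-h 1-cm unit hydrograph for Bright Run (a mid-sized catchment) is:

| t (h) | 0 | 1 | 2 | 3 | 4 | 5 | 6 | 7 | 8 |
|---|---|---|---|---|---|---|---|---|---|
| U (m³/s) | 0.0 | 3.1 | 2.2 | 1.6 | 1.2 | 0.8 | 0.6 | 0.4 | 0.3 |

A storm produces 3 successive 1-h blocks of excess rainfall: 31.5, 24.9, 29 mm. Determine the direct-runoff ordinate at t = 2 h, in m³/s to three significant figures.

Q ≈ 14.6 m³/s

By discrete convolution, Q_j = Σ (P_i / 10 mm) · U_{j−i}.
At t = 2 h (j=2): Q = (31.5/10)·2.2 + (24.9/10)·3.1 + (29/10)·0.0 = 14.6 m³/s.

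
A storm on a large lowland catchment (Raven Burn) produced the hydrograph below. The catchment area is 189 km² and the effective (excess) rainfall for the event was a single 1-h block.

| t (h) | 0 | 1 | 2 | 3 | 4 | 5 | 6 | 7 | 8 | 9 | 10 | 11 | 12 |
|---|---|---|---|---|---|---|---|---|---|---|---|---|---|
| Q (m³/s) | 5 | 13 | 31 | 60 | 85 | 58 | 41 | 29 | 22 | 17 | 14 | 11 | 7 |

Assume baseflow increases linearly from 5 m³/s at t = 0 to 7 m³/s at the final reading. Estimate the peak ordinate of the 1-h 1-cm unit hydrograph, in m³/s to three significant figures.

U_p ≈ 132 m³/s

Direct runoff: 0.00, 7.83, 25.67, 54.50, 79.33, 52.17, 35.00, 22.83, 15.67, 10.50, 7.33, 4.17, 0.00 m³/s; ΣQ_DR = 315.0 m³/s, peak = 79.33 m³/s.
Runoff depth d = ΣQ_DR·Δt / A = 315.0 × 3600 / (189 km²) = 6.000 mm.
The 1-cm UH is the DRH scaled by (10 mm)/d, so U_p = 79.33 × 10/6.000 = 132 m³/s.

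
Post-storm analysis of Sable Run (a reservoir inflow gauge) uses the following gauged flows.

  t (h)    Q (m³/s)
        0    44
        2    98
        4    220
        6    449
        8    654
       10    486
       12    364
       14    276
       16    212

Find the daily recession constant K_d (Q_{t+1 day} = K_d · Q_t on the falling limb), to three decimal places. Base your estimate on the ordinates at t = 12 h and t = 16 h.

K_d ≈ 0.039

Between t = 12 h and t = 16 h the flow falls from 364 to 212 m³/s over 2×2 h = 4 h.
Per-interval ratio K = (212/364)^(1/2) = 0.7632; K_d = K^(24/2) = 0.039.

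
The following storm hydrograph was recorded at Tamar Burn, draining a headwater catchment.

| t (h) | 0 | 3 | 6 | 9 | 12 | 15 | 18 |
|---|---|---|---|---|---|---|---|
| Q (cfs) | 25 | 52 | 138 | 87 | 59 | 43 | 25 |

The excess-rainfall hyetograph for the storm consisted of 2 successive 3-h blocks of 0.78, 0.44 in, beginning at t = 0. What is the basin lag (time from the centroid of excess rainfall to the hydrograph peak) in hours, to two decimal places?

t_L ≈ 3.42 h

Centroid of excess rainfall: t_c = Σ P_i·t̄_i / ΣP_i = 2.5820 h (block centres at 1.5, 4.5 h).
Hydrograph peak occurs at t = 6 h, so basin lag t_L = 6 − 2.5820 = 3.42 h.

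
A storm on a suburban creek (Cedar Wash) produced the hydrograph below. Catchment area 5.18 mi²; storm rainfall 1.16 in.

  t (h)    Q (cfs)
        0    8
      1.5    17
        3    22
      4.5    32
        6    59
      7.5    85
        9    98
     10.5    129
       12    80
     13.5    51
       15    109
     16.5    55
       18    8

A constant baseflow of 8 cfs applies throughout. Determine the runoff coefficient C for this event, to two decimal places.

C ≈ 0.25

ΣQ_DR = 649.0 cfs; V = ΣQ_DR·Δt = 3.505 × 10^6 ft³.
Runoff depth d = V / A = 0.2912 in.
C = d / P = 0.2912 / 1.16 = 0.25.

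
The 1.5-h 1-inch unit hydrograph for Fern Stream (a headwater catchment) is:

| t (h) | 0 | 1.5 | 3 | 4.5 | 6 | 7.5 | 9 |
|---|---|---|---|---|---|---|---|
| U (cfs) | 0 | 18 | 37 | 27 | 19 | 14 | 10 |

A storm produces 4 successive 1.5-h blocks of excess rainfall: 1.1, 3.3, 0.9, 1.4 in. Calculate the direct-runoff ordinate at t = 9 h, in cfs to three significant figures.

By discrete convolution, Q_j = Σ (P_i / 1 in) · U_{j−i}.
At t = 9 h (j=6): Q = (1.1/1)·10 + (3.3/1)·14 + (0.9/1)·19 + (1.4/1)·27 = 112 cfs.

Q ≈ 112 cfs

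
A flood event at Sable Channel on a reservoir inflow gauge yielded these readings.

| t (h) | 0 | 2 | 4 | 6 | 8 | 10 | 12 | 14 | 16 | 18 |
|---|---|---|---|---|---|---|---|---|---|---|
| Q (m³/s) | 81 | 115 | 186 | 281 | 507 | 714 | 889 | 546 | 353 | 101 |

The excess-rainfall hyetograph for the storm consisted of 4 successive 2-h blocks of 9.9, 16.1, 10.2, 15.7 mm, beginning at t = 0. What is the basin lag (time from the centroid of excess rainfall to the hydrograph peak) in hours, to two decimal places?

t_L ≈ 7.78 h

Centroid of excess rainfall: t_c = Σ P_i·t̄_i / ΣP_i = 4.2216 h (block centres at 1, 3, 5, 7 h).
Hydrograph peak occurs at t = 12 h, so basin lag t_L = 12 − 4.2216 = 7.78 h.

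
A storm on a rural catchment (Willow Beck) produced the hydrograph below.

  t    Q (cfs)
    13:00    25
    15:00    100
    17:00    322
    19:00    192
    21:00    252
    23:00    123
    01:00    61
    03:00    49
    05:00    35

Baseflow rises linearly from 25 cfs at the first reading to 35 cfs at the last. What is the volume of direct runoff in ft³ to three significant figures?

Direct-runoff ordinates (Q − Q_b): 0.00, 73.75, 294.50, 163.25, 222.00, 91.75, 28.50, 15.25, 0.00 cfs.
ΣQ_DR = 889.0 cfs.
With Δt = 2 h = 7200 s, V = ΣQ_DR · Δt = 889.0 × 7200 = 6.40 × 10^6 ft³.

V ≈ 6.40 × 10^6 ft³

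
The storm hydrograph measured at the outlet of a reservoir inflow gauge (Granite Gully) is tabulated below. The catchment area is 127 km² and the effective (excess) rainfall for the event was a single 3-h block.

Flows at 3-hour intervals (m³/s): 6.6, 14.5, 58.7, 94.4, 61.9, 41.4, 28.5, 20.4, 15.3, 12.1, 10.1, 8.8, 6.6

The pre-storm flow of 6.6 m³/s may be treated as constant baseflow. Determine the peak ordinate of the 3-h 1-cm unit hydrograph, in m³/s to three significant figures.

U_p ≈ 35.2 m³/s

Direct runoff: 0.0, 7.9, 52.1, 87.8, 55.3, 34.8, 21.9, 13.8, 8.7, 5.5, 3.5, 2.2, 0.0 m³/s; ΣQ_DR = 293.5 m³/s, peak = 87.8 m³/s.
Runoff depth d = ΣQ_DR·Δt / A = 293.5 × 10800 / (127 km²) = 24.96 mm.
The 1-cm UH is the DRH scaled by (10 mm)/d, so U_p = 87.8 × 10/24.96 = 35.2 m³/s.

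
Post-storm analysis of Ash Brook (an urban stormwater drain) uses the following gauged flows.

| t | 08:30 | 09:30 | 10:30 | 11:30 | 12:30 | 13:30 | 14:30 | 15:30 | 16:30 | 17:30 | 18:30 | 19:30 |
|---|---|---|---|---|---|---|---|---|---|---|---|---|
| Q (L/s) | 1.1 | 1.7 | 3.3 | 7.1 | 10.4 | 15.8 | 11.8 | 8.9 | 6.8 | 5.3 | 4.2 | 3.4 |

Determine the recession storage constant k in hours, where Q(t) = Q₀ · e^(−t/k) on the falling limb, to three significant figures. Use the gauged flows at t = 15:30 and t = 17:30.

On the falling limb, Q drops from 8.9 to 5.3 L/s between t = 15:30 and t = 17:30 (Δt = 2 h).
k = −Δt / ln(Q₂/Q₁) = −2 / ln(5.3/8.9) = 3.86 h.

k ≈ 3.86 h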